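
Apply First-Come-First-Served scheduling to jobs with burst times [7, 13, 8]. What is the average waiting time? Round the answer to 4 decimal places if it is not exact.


FCFS order (as given): [7, 13, 8]
Waiting times:
  Job 1: wait = 0
  Job 2: wait = 7
  Job 3: wait = 20
Sum of waiting times = 27
Average waiting time = 27/3 = 9.0

9.0


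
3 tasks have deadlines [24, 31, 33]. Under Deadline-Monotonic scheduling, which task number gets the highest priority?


Sort tasks by relative deadline (ascending):
  Task 1: deadline = 24
  Task 2: deadline = 31
  Task 3: deadline = 33
Priority order (highest first): [1, 2, 3]
Highest priority task = 1

1


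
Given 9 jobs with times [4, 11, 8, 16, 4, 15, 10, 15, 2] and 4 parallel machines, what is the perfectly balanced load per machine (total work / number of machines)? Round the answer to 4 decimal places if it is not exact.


Total processing time = 4 + 11 + 8 + 16 + 4 + 15 + 10 + 15 + 2 = 85
Number of machines = 4
Ideal balanced load = 85 / 4 = 21.25

21.25


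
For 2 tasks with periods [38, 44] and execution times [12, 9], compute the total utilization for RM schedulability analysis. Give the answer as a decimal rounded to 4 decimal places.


Compute individual utilizations (exact fractions):
  Task 1: C/T = 12/38 = 6/19 (approx. 0.3158)
  Task 2: C/T = 9/44 (approx. 0.2045)
Total utilization U = 6/19 + 9/44 = 435/836
Rounded to 4 decimal places: U = 0.5203
RM (Liu & Layland) bound for 2 tasks = 0.828427; compare with U = 435/836 (approx. 0.520335)
U <= bound, so schedulable by RM sufficient condition.

0.5203


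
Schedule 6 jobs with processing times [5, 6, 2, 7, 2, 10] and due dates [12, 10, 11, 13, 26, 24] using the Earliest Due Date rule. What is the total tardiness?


Sort by due date (EDD order): [(6, 10), (2, 11), (5, 12), (7, 13), (10, 24), (2, 26)]
Compute completion times and tardiness:
  Job 1: p=6, d=10, C=6, tardiness=max(0,6-10)=0
  Job 2: p=2, d=11, C=8, tardiness=max(0,8-11)=0
  Job 3: p=5, d=12, C=13, tardiness=max(0,13-12)=1
  Job 4: p=7, d=13, C=20, tardiness=max(0,20-13)=7
  Job 5: p=10, d=24, C=30, tardiness=max(0,30-24)=6
  Job 6: p=2, d=26, C=32, tardiness=max(0,32-26)=6
Total tardiness = 20

20


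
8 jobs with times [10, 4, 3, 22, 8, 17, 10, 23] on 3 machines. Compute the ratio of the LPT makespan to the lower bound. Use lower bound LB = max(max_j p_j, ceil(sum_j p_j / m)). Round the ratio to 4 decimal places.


LPT order: [23, 22, 17, 10, 10, 8, 4, 3]
Machine loads after assignment: [34, 32, 31]
LPT makespan = 34
Lower bound = max(max_job, ceil(total/3)) = max(23, 33) = 33
Ratio = 34 / 33 = 1.0303

1.0303


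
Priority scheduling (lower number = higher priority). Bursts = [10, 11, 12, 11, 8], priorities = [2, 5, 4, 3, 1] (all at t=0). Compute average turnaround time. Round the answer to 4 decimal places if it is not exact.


Sort by priority (ascending = highest first):
Order: [(1, 8), (2, 10), (3, 11), (4, 12), (5, 11)]
Completion times:
  Priority 1, burst=8, C=8
  Priority 2, burst=10, C=18
  Priority 3, burst=11, C=29
  Priority 4, burst=12, C=41
  Priority 5, burst=11, C=52
Average turnaround = 148/5 = 29.6

29.6


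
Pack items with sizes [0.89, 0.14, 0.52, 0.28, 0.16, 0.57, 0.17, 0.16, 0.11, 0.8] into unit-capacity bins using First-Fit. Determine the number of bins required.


Place items sequentially using First-Fit:
  Item 0.89 -> new Bin 1
  Item 0.14 -> new Bin 2
  Item 0.52 -> Bin 2 (now 0.66)
  Item 0.28 -> Bin 2 (now 0.94)
  Item 0.16 -> new Bin 3
  Item 0.57 -> Bin 3 (now 0.73)
  Item 0.17 -> Bin 3 (now 0.9)
  Item 0.16 -> new Bin 4
  Item 0.11 -> Bin 1 (now 1.0)
  Item 0.8 -> Bin 4 (now 0.96)
Total bins used = 4

4


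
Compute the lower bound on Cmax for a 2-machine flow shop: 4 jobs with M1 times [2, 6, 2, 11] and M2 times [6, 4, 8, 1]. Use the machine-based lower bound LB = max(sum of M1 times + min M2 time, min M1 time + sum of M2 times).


LB1 = sum(M1 times) + min(M2 times) = 21 + 1 = 22
LB2 = min(M1 times) + sum(M2 times) = 2 + 19 = 21
Lower bound = max(LB1, LB2) = max(22, 21) = 22

22


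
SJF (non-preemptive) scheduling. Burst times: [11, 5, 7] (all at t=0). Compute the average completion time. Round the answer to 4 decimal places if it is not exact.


SJF order (ascending): [5, 7, 11]
Completion times:
  Job 1: burst=5, C=5
  Job 2: burst=7, C=12
  Job 3: burst=11, C=23
Average completion = 40/3 = 13.3333

13.3333


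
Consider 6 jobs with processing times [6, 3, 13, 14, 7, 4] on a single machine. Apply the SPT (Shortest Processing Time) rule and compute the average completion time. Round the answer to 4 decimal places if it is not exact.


Sort jobs by processing time (SPT order): [3, 4, 6, 7, 13, 14]
Compute completion times sequentially:
  Job 1: processing = 3, completes at 3
  Job 2: processing = 4, completes at 7
  Job 3: processing = 6, completes at 13
  Job 4: processing = 7, completes at 20
  Job 5: processing = 13, completes at 33
  Job 6: processing = 14, completes at 47
Sum of completion times = 123
Average completion time = 123/6 = 20.5

20.5


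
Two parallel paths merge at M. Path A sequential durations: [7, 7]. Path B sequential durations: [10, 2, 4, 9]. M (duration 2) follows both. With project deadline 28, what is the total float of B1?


Forward pass: ES(B1) = sum of predecessors on chain B = 0
EF = ES + duration = 0 + 10 = 10
Backward pass: LF(M) = deadline = 28; LS(M) = 28 - 2 = 26
LF(B1) = LS(M) - sum(successors on chain B) = 26 - 15 = 11
LS = LF - duration = 11 - 10 = 1
Total float = LS - ES = 1 - 0 = 1

1


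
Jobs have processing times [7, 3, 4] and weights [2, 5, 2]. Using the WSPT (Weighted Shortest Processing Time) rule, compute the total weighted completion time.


Compute p/w ratios and sort ascending (WSPT): [(3, 5), (4, 2), (7, 2)]
Compute weighted completion times:
  Job (p=3,w=5): C=3, w*C=5*3=15
  Job (p=4,w=2): C=7, w*C=2*7=14
  Job (p=7,w=2): C=14, w*C=2*14=28
Total weighted completion time = 57

57


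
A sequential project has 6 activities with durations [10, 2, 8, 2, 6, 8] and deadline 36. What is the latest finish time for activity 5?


LF(activity 5) = deadline - sum of successor durations
Successors: activities 6 through 6 with durations [8]
Sum of successor durations = 8
LF = 36 - 8 = 28

28


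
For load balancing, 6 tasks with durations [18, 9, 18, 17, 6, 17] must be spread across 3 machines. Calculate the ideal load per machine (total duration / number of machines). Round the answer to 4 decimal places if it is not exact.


Total processing time = 18 + 9 + 18 + 17 + 6 + 17 = 85
Number of machines = 3
Ideal balanced load = 85 / 3 = 28.3333

28.3333


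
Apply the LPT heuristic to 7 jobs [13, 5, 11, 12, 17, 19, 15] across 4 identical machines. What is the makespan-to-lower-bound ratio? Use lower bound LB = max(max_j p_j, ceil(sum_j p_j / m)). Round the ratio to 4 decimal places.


LPT order: [19, 17, 15, 13, 12, 11, 5]
Machine loads after assignment: [19, 22, 26, 25]
LPT makespan = 26
Lower bound = max(max_job, ceil(total/4)) = max(19, 23) = 23
Ratio = 26 / 23 = 1.1304

1.1304


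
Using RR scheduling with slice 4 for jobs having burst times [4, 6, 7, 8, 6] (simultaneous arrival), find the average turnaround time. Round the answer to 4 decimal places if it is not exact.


Time quantum = 4
Execution trace:
  J1 runs 4 units, time = 4
  J2 runs 4 units, time = 8
  J3 runs 4 units, time = 12
  J4 runs 4 units, time = 16
  J5 runs 4 units, time = 20
  J2 runs 2 units, time = 22
  J3 runs 3 units, time = 25
  J4 runs 4 units, time = 29
  J5 runs 2 units, time = 31
Finish times: [4, 22, 25, 29, 31]
Average turnaround = 111/5 = 22.2

22.2


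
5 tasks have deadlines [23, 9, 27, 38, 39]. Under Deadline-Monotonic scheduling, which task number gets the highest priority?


Sort tasks by relative deadline (ascending):
  Task 2: deadline = 9
  Task 1: deadline = 23
  Task 3: deadline = 27
  Task 4: deadline = 38
  Task 5: deadline = 39
Priority order (highest first): [2, 1, 3, 4, 5]
Highest priority task = 2

2


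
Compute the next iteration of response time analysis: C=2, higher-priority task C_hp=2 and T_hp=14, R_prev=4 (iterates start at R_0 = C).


R_next = C + ceil(R_prev / T_hp) * C_hp
ceil(4 / 14) = ceil(0.2857) = 1
Interference = 1 * 2 = 2
R_next = 2 + 2 = 4
R_next = R_prev, so the iteration has converged (response time = 4).

4


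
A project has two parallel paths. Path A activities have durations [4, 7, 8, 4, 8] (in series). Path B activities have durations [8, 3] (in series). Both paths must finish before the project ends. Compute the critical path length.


Path A total = 4 + 7 + 8 + 4 + 8 = 31
Path B total = 8 + 3 = 11
Critical path = longest path = max(31, 11) = 31

31


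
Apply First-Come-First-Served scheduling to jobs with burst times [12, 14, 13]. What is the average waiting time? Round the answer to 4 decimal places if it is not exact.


FCFS order (as given): [12, 14, 13]
Waiting times:
  Job 1: wait = 0
  Job 2: wait = 12
  Job 3: wait = 26
Sum of waiting times = 38
Average waiting time = 38/3 = 12.6667

12.6667


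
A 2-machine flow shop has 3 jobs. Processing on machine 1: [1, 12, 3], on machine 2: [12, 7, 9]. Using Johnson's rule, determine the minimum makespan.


Apply Johnson's rule:
  Group 1 (a <= b): [(1, 1, 12), (3, 3, 9)]
  Group 2 (a > b): [(2, 12, 7)]
Optimal job order: [1, 3, 2]
Schedule:
  Job 1: M1 done at 1, M2 done at 13
  Job 3: M1 done at 4, M2 done at 22
  Job 2: M1 done at 16, M2 done at 29
Makespan = 29

29


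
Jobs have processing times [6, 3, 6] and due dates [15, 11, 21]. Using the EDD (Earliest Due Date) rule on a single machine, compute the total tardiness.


Sort by due date (EDD order): [(3, 11), (6, 15), (6, 21)]
Compute completion times and tardiness:
  Job 1: p=3, d=11, C=3, tardiness=max(0,3-11)=0
  Job 2: p=6, d=15, C=9, tardiness=max(0,9-15)=0
  Job 3: p=6, d=21, C=15, tardiness=max(0,15-21)=0
Total tardiness = 0

0


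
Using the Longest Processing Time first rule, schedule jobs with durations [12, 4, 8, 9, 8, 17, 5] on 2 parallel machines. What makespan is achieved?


Sort jobs in decreasing order (LPT): [17, 12, 9, 8, 8, 5, 4]
Assign each job to the least loaded machine:
  Machine 1: jobs [17, 8, 5], load = 30
  Machine 2: jobs [12, 9, 8, 4], load = 33
Makespan = max load = 33

33


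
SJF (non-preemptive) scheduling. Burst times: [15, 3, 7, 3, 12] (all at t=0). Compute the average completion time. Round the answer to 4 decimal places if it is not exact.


SJF order (ascending): [3, 3, 7, 12, 15]
Completion times:
  Job 1: burst=3, C=3
  Job 2: burst=3, C=6
  Job 3: burst=7, C=13
  Job 4: burst=12, C=25
  Job 5: burst=15, C=40
Average completion = 87/5 = 17.4

17.4


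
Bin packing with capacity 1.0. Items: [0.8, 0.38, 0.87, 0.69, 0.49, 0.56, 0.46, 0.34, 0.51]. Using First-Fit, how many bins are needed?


Place items sequentially using First-Fit:
  Item 0.8 -> new Bin 1
  Item 0.38 -> new Bin 2
  Item 0.87 -> new Bin 3
  Item 0.69 -> new Bin 4
  Item 0.49 -> Bin 2 (now 0.87)
  Item 0.56 -> new Bin 5
  Item 0.46 -> new Bin 6
  Item 0.34 -> Bin 5 (now 0.9)
  Item 0.51 -> Bin 6 (now 0.97)
Total bins used = 6

6


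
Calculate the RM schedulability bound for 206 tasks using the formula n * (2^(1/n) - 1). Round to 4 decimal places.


Compute 2^(1/206) = 1.0033704594
Subtract 1: 1.0033704594 - 1 = 0.0033704594
Multiply by n: 206 * 0.0033704594 = 0.6943146364
Round to 4 dp: 0.6943

0.6943


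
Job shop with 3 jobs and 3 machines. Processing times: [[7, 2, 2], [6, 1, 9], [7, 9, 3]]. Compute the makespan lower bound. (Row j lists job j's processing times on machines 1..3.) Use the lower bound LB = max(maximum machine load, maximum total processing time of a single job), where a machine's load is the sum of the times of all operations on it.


Machine loads:
  Machine 1: 7 + 6 + 7 = 20
  Machine 2: 2 + 1 + 9 = 12
  Machine 3: 2 + 9 + 3 = 14
Max machine load = 20
Job totals:
  Job 1: 11
  Job 2: 16
  Job 3: 19
Max job total = 19
Lower bound = max(20, 19) = 20

20


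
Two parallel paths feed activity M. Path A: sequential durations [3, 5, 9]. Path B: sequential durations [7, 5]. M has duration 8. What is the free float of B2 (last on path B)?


ES(B2) = sum of predecessors on chain B = 7
EF(B2) = ES + duration = 7 + 5 = 12
Successor of B2 is M. ES(M) = max(sum(A), sum(B)) = max(17, 12) = 17
Free float = ES(successor) - EF(current) = 17 - 12 = 5

5


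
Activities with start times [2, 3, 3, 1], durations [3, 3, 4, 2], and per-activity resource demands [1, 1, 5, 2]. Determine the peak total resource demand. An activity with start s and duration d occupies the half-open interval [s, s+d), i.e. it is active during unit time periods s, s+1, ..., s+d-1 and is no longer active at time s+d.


Each activity i is active on [start_i, start_i + duration_i).
Compute total resource usage per time slot:
  t=0: active resources = [], total = 0
  t=1: active resources = [2], total = 2
  t=2: active resources = [1, 2], total = 3
  t=3: active resources = [1, 1, 5], total = 7
  t=4: active resources = [1, 1, 5], total = 7
  t=5: active resources = [1, 5], total = 6
  t=6: active resources = [5], total = 5
Peak resource demand = 7

7


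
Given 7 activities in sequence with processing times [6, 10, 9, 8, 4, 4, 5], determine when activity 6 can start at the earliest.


Activity 6 starts after activities 1 through 5 complete.
Predecessor durations: [6, 10, 9, 8, 4]
ES = 6 + 10 + 9 + 8 + 4 = 37

37


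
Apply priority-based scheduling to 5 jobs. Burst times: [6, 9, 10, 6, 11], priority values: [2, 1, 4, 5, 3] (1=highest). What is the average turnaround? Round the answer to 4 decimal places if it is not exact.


Sort by priority (ascending = highest first):
Order: [(1, 9), (2, 6), (3, 11), (4, 10), (5, 6)]
Completion times:
  Priority 1, burst=9, C=9
  Priority 2, burst=6, C=15
  Priority 3, burst=11, C=26
  Priority 4, burst=10, C=36
  Priority 5, burst=6, C=42
Average turnaround = 128/5 = 25.6

25.6


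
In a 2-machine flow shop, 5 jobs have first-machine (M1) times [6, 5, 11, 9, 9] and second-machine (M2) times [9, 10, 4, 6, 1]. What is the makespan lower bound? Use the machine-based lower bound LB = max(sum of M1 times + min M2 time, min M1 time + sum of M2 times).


LB1 = sum(M1 times) + min(M2 times) = 40 + 1 = 41
LB2 = min(M1 times) + sum(M2 times) = 5 + 30 = 35
Lower bound = max(LB1, LB2) = max(41, 35) = 41

41


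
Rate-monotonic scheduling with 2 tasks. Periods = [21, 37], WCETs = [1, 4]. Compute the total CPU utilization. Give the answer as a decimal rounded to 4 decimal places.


Compute individual utilizations (exact fractions):
  Task 1: C/T = 1/21 (approx. 0.0476)
  Task 2: C/T = 4/37 (approx. 0.1081)
Total utilization U = 1/21 + 4/37 = 121/777
Rounded to 4 decimal places: U = 0.1557
RM (Liu & Layland) bound for 2 tasks = 0.828427; compare with U = 121/777 (approx. 0.155727)
U <= bound, so schedulable by RM sufficient condition.

0.1557


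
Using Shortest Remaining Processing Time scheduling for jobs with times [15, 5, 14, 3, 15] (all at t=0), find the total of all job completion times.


Since all jobs arrive at t=0, SRPT equals SPT ordering.
SPT order: [3, 5, 14, 15, 15]
Completion times:
  Job 1: p=3, C=3
  Job 2: p=5, C=8
  Job 3: p=14, C=22
  Job 4: p=15, C=37
  Job 5: p=15, C=52
Total completion time = 3 + 8 + 22 + 37 + 52 = 122

122


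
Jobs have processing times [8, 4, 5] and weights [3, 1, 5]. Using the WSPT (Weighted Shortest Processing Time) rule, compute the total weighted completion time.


Compute p/w ratios and sort ascending (WSPT): [(5, 5), (8, 3), (4, 1)]
Compute weighted completion times:
  Job (p=5,w=5): C=5, w*C=5*5=25
  Job (p=8,w=3): C=13, w*C=3*13=39
  Job (p=4,w=1): C=17, w*C=1*17=17
Total weighted completion time = 81

81


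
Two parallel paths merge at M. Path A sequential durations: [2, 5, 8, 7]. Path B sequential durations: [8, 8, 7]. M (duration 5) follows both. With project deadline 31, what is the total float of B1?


Forward pass: ES(B1) = sum of predecessors on chain B = 0
EF = ES + duration = 0 + 8 = 8
Backward pass: LF(M) = deadline = 31; LS(M) = 31 - 5 = 26
LF(B1) = LS(M) - sum(successors on chain B) = 26 - 15 = 11
LS = LF - duration = 11 - 8 = 3
Total float = LS - ES = 3 - 0 = 3

3


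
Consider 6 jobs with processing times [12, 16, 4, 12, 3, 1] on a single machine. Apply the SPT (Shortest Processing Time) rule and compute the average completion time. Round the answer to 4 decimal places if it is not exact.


Sort jobs by processing time (SPT order): [1, 3, 4, 12, 12, 16]
Compute completion times sequentially:
  Job 1: processing = 1, completes at 1
  Job 2: processing = 3, completes at 4
  Job 3: processing = 4, completes at 8
  Job 4: processing = 12, completes at 20
  Job 5: processing = 12, completes at 32
  Job 6: processing = 16, completes at 48
Sum of completion times = 113
Average completion time = 113/6 = 18.8333

18.8333


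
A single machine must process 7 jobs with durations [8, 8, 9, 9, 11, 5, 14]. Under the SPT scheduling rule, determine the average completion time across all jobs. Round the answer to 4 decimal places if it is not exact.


Sort jobs by processing time (SPT order): [5, 8, 8, 9, 9, 11, 14]
Compute completion times sequentially:
  Job 1: processing = 5, completes at 5
  Job 2: processing = 8, completes at 13
  Job 3: processing = 8, completes at 21
  Job 4: processing = 9, completes at 30
  Job 5: processing = 9, completes at 39
  Job 6: processing = 11, completes at 50
  Job 7: processing = 14, completes at 64
Sum of completion times = 222
Average completion time = 222/7 = 31.7143

31.7143


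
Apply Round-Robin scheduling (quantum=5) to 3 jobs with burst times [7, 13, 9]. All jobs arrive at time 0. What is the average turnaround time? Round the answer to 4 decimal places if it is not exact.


Time quantum = 5
Execution trace:
  J1 runs 5 units, time = 5
  J2 runs 5 units, time = 10
  J3 runs 5 units, time = 15
  J1 runs 2 units, time = 17
  J2 runs 5 units, time = 22
  J3 runs 4 units, time = 26
  J2 runs 3 units, time = 29
Finish times: [17, 29, 26]
Average turnaround = 72/3 = 24.0

24.0


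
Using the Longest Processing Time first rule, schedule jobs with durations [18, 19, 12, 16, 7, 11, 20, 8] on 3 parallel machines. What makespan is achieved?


Sort jobs in decreasing order (LPT): [20, 19, 18, 16, 12, 11, 8, 7]
Assign each job to the least loaded machine:
  Machine 1: jobs [20, 11, 8], load = 39
  Machine 2: jobs [19, 12, 7], load = 38
  Machine 3: jobs [18, 16], load = 34
Makespan = max load = 39

39


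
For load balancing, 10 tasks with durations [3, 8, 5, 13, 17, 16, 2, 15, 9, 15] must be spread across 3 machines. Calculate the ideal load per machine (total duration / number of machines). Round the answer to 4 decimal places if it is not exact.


Total processing time = 3 + 8 + 5 + 13 + 17 + 16 + 2 + 15 + 9 + 15 = 103
Number of machines = 3
Ideal balanced load = 103 / 3 = 34.3333

34.3333


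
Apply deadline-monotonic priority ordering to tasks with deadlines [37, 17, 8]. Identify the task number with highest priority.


Sort tasks by relative deadline (ascending):
  Task 3: deadline = 8
  Task 2: deadline = 17
  Task 1: deadline = 37
Priority order (highest first): [3, 2, 1]
Highest priority task = 3

3


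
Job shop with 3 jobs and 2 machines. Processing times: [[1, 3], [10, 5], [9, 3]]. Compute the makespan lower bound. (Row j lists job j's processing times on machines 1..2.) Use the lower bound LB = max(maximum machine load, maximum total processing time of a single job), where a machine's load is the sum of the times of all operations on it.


Machine loads:
  Machine 1: 1 + 10 + 9 = 20
  Machine 2: 3 + 5 + 3 = 11
Max machine load = 20
Job totals:
  Job 1: 4
  Job 2: 15
  Job 3: 12
Max job total = 15
Lower bound = max(20, 15) = 20

20


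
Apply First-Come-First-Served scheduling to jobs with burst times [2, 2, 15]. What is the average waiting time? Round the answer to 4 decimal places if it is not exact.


FCFS order (as given): [2, 2, 15]
Waiting times:
  Job 1: wait = 0
  Job 2: wait = 2
  Job 3: wait = 4
Sum of waiting times = 6
Average waiting time = 6/3 = 2.0

2.0


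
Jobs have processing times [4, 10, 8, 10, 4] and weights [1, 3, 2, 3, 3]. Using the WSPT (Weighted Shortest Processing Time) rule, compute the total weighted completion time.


Compute p/w ratios and sort ascending (WSPT): [(4, 3), (10, 3), (10, 3), (4, 1), (8, 2)]
Compute weighted completion times:
  Job (p=4,w=3): C=4, w*C=3*4=12
  Job (p=10,w=3): C=14, w*C=3*14=42
  Job (p=10,w=3): C=24, w*C=3*24=72
  Job (p=4,w=1): C=28, w*C=1*28=28
  Job (p=8,w=2): C=36, w*C=2*36=72
Total weighted completion time = 226

226


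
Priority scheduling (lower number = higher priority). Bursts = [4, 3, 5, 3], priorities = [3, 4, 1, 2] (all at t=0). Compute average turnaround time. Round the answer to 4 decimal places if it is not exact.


Sort by priority (ascending = highest first):
Order: [(1, 5), (2, 3), (3, 4), (4, 3)]
Completion times:
  Priority 1, burst=5, C=5
  Priority 2, burst=3, C=8
  Priority 3, burst=4, C=12
  Priority 4, burst=3, C=15
Average turnaround = 40/4 = 10.0

10.0


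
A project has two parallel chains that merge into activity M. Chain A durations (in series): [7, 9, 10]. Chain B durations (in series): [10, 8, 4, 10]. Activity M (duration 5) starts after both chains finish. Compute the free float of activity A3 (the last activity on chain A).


ES(A3) = sum of predecessors on chain A = 16
EF(A3) = ES + duration = 16 + 10 = 26
Successor of A3 is M. ES(M) = max(sum(A), sum(B)) = max(26, 32) = 32
Free float = ES(successor) - EF(current) = 32 - 26 = 6

6


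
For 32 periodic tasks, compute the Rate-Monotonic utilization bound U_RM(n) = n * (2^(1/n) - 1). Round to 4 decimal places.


Compute 2^(1/32) = 1.0218971487
Subtract 1: 1.0218971487 - 1 = 0.0218971487
Multiply by n: 32 * 0.0218971487 = 0.7007087584
Round to 4 dp: 0.7007

0.7007


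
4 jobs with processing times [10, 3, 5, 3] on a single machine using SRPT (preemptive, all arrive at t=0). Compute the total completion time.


Since all jobs arrive at t=0, SRPT equals SPT ordering.
SPT order: [3, 3, 5, 10]
Completion times:
  Job 1: p=3, C=3
  Job 2: p=3, C=6
  Job 3: p=5, C=11
  Job 4: p=10, C=21
Total completion time = 3 + 6 + 11 + 21 = 41

41


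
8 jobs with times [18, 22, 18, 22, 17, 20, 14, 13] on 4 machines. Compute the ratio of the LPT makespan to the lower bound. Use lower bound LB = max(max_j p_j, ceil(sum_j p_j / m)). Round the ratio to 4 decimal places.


LPT order: [22, 22, 20, 18, 18, 17, 14, 13]
Machine loads after assignment: [36, 35, 37, 36]
LPT makespan = 37
Lower bound = max(max_job, ceil(total/4)) = max(22, 36) = 36
Ratio = 37 / 36 = 1.0278

1.0278


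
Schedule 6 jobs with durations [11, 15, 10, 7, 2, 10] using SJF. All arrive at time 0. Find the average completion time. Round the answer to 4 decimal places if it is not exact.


SJF order (ascending): [2, 7, 10, 10, 11, 15]
Completion times:
  Job 1: burst=2, C=2
  Job 2: burst=7, C=9
  Job 3: burst=10, C=19
  Job 4: burst=10, C=29
  Job 5: burst=11, C=40
  Job 6: burst=15, C=55
Average completion = 154/6 = 25.6667

25.6667


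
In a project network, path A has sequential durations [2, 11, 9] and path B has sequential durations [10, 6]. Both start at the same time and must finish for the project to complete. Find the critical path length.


Path A total = 2 + 11 + 9 = 22
Path B total = 10 + 6 = 16
Critical path = longest path = max(22, 16) = 22

22


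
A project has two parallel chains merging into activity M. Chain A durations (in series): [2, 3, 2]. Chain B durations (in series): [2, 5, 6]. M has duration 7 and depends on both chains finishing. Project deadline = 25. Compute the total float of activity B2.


Forward pass: ES(B2) = sum of predecessors on chain B = 2
EF = ES + duration = 2 + 5 = 7
Backward pass: LF(M) = deadline = 25; LS(M) = 25 - 7 = 18
LF(B2) = LS(M) - sum(successors on chain B) = 18 - 6 = 12
LS = LF - duration = 12 - 5 = 7
Total float = LS - ES = 7 - 2 = 5

5


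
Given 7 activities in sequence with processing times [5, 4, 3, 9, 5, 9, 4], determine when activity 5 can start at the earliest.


Activity 5 starts after activities 1 through 4 complete.
Predecessor durations: [5, 4, 3, 9]
ES = 5 + 4 + 3 + 9 = 21

21


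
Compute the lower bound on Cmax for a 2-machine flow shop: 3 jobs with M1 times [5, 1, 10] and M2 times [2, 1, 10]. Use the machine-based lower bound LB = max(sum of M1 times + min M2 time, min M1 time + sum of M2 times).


LB1 = sum(M1 times) + min(M2 times) = 16 + 1 = 17
LB2 = min(M1 times) + sum(M2 times) = 1 + 13 = 14
Lower bound = max(LB1, LB2) = max(17, 14) = 17

17


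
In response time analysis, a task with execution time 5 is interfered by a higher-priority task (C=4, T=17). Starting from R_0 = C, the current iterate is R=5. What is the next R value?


R_next = C + ceil(R_prev / T_hp) * C_hp
ceil(5 / 17) = ceil(0.2941) = 1
Interference = 1 * 4 = 4
R_next = 5 + 4 = 9

9


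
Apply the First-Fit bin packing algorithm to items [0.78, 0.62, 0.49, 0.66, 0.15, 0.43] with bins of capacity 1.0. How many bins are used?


Place items sequentially using First-Fit:
  Item 0.78 -> new Bin 1
  Item 0.62 -> new Bin 2
  Item 0.49 -> new Bin 3
  Item 0.66 -> new Bin 4
  Item 0.15 -> Bin 1 (now 0.93)
  Item 0.43 -> Bin 3 (now 0.92)
Total bins used = 4

4


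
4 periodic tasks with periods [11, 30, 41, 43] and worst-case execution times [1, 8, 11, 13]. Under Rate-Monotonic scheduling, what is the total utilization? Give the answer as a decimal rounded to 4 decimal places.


Compute individual utilizations (exact fractions):
  Task 1: C/T = 1/11 (approx. 0.0909)
  Task 2: C/T = 8/30 = 4/15 (approx. 0.2667)
  Task 3: C/T = 11/41 (approx. 0.2683)
  Task 4: C/T = 13/43 (approx. 0.3023)
Total utilization U = 1/11 + 4/15 + 11/41 + 13/43 = 270007/290895
Rounded to 4 decimal places: U = 0.9282
RM (Liu & Layland) bound for 4 tasks = 0.756828; compare with U = 270007/290895 (approx. 0.928194)
bound < U <= 1, so the RM sufficient condition is not met (inconclusive; an exact test such as response-time analysis is needed).

0.9282


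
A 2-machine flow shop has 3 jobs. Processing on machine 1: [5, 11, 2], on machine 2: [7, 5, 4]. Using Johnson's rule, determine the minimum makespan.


Apply Johnson's rule:
  Group 1 (a <= b): [(3, 2, 4), (1, 5, 7)]
  Group 2 (a > b): [(2, 11, 5)]
Optimal job order: [3, 1, 2]
Schedule:
  Job 3: M1 done at 2, M2 done at 6
  Job 1: M1 done at 7, M2 done at 14
  Job 2: M1 done at 18, M2 done at 23
Makespan = 23

23


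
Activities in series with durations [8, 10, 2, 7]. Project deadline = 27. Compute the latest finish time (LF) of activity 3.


LF(activity 3) = deadline - sum of successor durations
Successors: activities 4 through 4 with durations [7]
Sum of successor durations = 7
LF = 27 - 7 = 20

20


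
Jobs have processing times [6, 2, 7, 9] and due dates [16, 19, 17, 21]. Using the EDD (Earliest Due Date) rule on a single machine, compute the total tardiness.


Sort by due date (EDD order): [(6, 16), (7, 17), (2, 19), (9, 21)]
Compute completion times and tardiness:
  Job 1: p=6, d=16, C=6, tardiness=max(0,6-16)=0
  Job 2: p=7, d=17, C=13, tardiness=max(0,13-17)=0
  Job 3: p=2, d=19, C=15, tardiness=max(0,15-19)=0
  Job 4: p=9, d=21, C=24, tardiness=max(0,24-21)=3
Total tardiness = 3

3


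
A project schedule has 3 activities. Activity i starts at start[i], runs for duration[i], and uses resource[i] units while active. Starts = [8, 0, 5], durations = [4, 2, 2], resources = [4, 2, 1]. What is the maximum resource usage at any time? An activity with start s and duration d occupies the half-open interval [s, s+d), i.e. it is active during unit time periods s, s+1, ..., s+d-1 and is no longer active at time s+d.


Each activity i is active on [start_i, start_i + duration_i).
Compute total resource usage per time slot:
  t=0: active resources = [2], total = 2
  t=1: active resources = [2], total = 2
  t=2: active resources = [], total = 0
  t=3: active resources = [], total = 0
  t=4: active resources = [], total = 0
  t=5: active resources = [1], total = 1
  t=6: active resources = [1], total = 1
  t=7: active resources = [], total = 0
  t=8: active resources = [4], total = 4
  t=9: active resources = [4], total = 4
  t=10: active resources = [4], total = 4
  t=11: active resources = [4], total = 4
Peak resource demand = 4

4


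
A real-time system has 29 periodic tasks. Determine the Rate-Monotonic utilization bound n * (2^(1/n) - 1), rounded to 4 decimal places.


Compute 2^(1/29) = 1.0241895602
Subtract 1: 1.0241895602 - 1 = 0.0241895602
Multiply by n: 29 * 0.0241895602 = 0.7014972458
Round to 4 dp: 0.7015

0.7015


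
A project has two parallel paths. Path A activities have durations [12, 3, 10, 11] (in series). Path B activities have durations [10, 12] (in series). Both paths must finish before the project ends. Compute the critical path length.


Path A total = 12 + 3 + 10 + 11 = 36
Path B total = 10 + 12 = 22
Critical path = longest path = max(36, 22) = 36

36


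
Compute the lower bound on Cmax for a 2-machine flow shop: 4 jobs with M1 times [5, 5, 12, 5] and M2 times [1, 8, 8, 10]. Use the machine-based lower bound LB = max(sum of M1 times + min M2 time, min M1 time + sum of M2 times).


LB1 = sum(M1 times) + min(M2 times) = 27 + 1 = 28
LB2 = min(M1 times) + sum(M2 times) = 5 + 27 = 32
Lower bound = max(LB1, LB2) = max(28, 32) = 32

32


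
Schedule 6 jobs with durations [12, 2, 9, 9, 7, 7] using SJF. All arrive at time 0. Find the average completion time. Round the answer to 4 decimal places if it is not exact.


SJF order (ascending): [2, 7, 7, 9, 9, 12]
Completion times:
  Job 1: burst=2, C=2
  Job 2: burst=7, C=9
  Job 3: burst=7, C=16
  Job 4: burst=9, C=25
  Job 5: burst=9, C=34
  Job 6: burst=12, C=46
Average completion = 132/6 = 22.0

22.0


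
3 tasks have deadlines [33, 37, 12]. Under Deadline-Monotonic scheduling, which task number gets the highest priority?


Sort tasks by relative deadline (ascending):
  Task 3: deadline = 12
  Task 1: deadline = 33
  Task 2: deadline = 37
Priority order (highest first): [3, 1, 2]
Highest priority task = 3

3


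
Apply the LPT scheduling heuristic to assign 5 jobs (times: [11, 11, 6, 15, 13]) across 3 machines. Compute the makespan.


Sort jobs in decreasing order (LPT): [15, 13, 11, 11, 6]
Assign each job to the least loaded machine:
  Machine 1: jobs [15], load = 15
  Machine 2: jobs [13, 6], load = 19
  Machine 3: jobs [11, 11], load = 22
Makespan = max load = 22

22


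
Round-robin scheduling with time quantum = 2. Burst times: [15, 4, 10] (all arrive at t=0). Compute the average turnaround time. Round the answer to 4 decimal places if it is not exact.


Time quantum = 2
Execution trace:
  J1 runs 2 units, time = 2
  J2 runs 2 units, time = 4
  J3 runs 2 units, time = 6
  J1 runs 2 units, time = 8
  J2 runs 2 units, time = 10
  J3 runs 2 units, time = 12
  J1 runs 2 units, time = 14
  J3 runs 2 units, time = 16
  J1 runs 2 units, time = 18
  J3 runs 2 units, time = 20
  J1 runs 2 units, time = 22
  J3 runs 2 units, time = 24
  J1 runs 2 units, time = 26
  J1 runs 2 units, time = 28
  J1 runs 1 units, time = 29
Finish times: [29, 10, 24]
Average turnaround = 63/3 = 21.0

21.0


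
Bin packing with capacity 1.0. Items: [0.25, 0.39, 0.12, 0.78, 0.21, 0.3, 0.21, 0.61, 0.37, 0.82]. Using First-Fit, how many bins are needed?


Place items sequentially using First-Fit:
  Item 0.25 -> new Bin 1
  Item 0.39 -> Bin 1 (now 0.64)
  Item 0.12 -> Bin 1 (now 0.76)
  Item 0.78 -> new Bin 2
  Item 0.21 -> Bin 1 (now 0.97)
  Item 0.3 -> new Bin 3
  Item 0.21 -> Bin 2 (now 0.99)
  Item 0.61 -> Bin 3 (now 0.91)
  Item 0.37 -> new Bin 4
  Item 0.82 -> new Bin 5
Total bins used = 5

5


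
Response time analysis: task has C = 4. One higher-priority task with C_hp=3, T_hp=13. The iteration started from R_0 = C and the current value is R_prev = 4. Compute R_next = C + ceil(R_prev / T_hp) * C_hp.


R_next = C + ceil(R_prev / T_hp) * C_hp
ceil(4 / 13) = ceil(0.3077) = 1
Interference = 1 * 3 = 3
R_next = 4 + 3 = 7

7


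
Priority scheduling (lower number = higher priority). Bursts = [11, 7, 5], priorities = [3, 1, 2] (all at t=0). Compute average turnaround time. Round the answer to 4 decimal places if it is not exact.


Sort by priority (ascending = highest first):
Order: [(1, 7), (2, 5), (3, 11)]
Completion times:
  Priority 1, burst=7, C=7
  Priority 2, burst=5, C=12
  Priority 3, burst=11, C=23
Average turnaround = 42/3 = 14.0

14.0


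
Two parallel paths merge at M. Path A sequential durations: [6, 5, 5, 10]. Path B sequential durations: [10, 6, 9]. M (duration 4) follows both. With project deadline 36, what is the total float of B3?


Forward pass: ES(B3) = sum of predecessors on chain B = 16
EF = ES + duration = 16 + 9 = 25
Backward pass: LF(M) = deadline = 36; LS(M) = 36 - 4 = 32
LF(B3) = LS(M) - sum(successors on chain B) = 32 - 0 = 32
LS = LF - duration = 32 - 9 = 23
Total float = LS - ES = 23 - 16 = 7

7


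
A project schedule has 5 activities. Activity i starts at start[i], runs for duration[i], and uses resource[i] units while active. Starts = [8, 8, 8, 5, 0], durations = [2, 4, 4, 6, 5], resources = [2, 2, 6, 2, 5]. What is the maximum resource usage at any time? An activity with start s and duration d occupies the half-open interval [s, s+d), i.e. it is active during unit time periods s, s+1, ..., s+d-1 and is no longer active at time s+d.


Each activity i is active on [start_i, start_i + duration_i).
Compute total resource usage per time slot:
  t=0: active resources = [5], total = 5
  t=1: active resources = [5], total = 5
  t=2: active resources = [5], total = 5
  t=3: active resources = [5], total = 5
  t=4: active resources = [5], total = 5
  t=5: active resources = [2], total = 2
  t=6: active resources = [2], total = 2
  t=7: active resources = [2], total = 2
  t=8: active resources = [2, 2, 6, 2], total = 12
  t=9: active resources = [2, 2, 6, 2], total = 12
  t=10: active resources = [2, 6, 2], total = 10
  t=11: active resources = [2, 6], total = 8
Peak resource demand = 12

12


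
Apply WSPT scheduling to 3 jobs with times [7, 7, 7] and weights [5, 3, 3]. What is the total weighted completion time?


Compute p/w ratios and sort ascending (WSPT): [(7, 5), (7, 3), (7, 3)]
Compute weighted completion times:
  Job (p=7,w=5): C=7, w*C=5*7=35
  Job (p=7,w=3): C=14, w*C=3*14=42
  Job (p=7,w=3): C=21, w*C=3*21=63
Total weighted completion time = 140

140


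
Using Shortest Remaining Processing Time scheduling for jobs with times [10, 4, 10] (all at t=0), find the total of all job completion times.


Since all jobs arrive at t=0, SRPT equals SPT ordering.
SPT order: [4, 10, 10]
Completion times:
  Job 1: p=4, C=4
  Job 2: p=10, C=14
  Job 3: p=10, C=24
Total completion time = 4 + 14 + 24 = 42

42


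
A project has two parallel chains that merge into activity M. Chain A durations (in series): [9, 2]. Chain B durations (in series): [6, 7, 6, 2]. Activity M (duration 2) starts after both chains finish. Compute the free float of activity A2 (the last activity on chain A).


ES(A2) = sum of predecessors on chain A = 9
EF(A2) = ES + duration = 9 + 2 = 11
Successor of A2 is M. ES(M) = max(sum(A), sum(B)) = max(11, 21) = 21
Free float = ES(successor) - EF(current) = 21 - 11 = 10

10


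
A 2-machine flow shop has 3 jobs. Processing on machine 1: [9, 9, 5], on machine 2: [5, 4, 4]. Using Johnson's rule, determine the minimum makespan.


Apply Johnson's rule:
  Group 1 (a <= b): []
  Group 2 (a > b): [(1, 9, 5), (2, 9, 4), (3, 5, 4)]
Optimal job order: [1, 2, 3]
Schedule:
  Job 1: M1 done at 9, M2 done at 14
  Job 2: M1 done at 18, M2 done at 22
  Job 3: M1 done at 23, M2 done at 27
Makespan = 27

27


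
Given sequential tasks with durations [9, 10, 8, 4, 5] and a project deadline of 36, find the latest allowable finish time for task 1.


LF(activity 1) = deadline - sum of successor durations
Successors: activities 2 through 5 with durations [10, 8, 4, 5]
Sum of successor durations = 27
LF = 36 - 27 = 9

9


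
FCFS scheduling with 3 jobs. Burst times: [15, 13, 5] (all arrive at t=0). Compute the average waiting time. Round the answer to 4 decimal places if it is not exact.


FCFS order (as given): [15, 13, 5]
Waiting times:
  Job 1: wait = 0
  Job 2: wait = 15
  Job 3: wait = 28
Sum of waiting times = 43
Average waiting time = 43/3 = 14.3333

14.3333


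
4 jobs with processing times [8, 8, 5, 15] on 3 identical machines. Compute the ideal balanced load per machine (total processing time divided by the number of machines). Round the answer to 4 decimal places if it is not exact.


Total processing time = 8 + 8 + 5 + 15 = 36
Number of machines = 3
Ideal balanced load = 36 / 3 = 12.0

12.0


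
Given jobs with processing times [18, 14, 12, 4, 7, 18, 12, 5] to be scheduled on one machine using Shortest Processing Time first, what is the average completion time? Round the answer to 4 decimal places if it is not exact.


Sort jobs by processing time (SPT order): [4, 5, 7, 12, 12, 14, 18, 18]
Compute completion times sequentially:
  Job 1: processing = 4, completes at 4
  Job 2: processing = 5, completes at 9
  Job 3: processing = 7, completes at 16
  Job 4: processing = 12, completes at 28
  Job 5: processing = 12, completes at 40
  Job 6: processing = 14, completes at 54
  Job 7: processing = 18, completes at 72
  Job 8: processing = 18, completes at 90
Sum of completion times = 313
Average completion time = 313/8 = 39.125

39.125


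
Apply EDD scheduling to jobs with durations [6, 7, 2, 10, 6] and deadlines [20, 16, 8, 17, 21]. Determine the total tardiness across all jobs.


Sort by due date (EDD order): [(2, 8), (7, 16), (10, 17), (6, 20), (6, 21)]
Compute completion times and tardiness:
  Job 1: p=2, d=8, C=2, tardiness=max(0,2-8)=0
  Job 2: p=7, d=16, C=9, tardiness=max(0,9-16)=0
  Job 3: p=10, d=17, C=19, tardiness=max(0,19-17)=2
  Job 4: p=6, d=20, C=25, tardiness=max(0,25-20)=5
  Job 5: p=6, d=21, C=31, tardiness=max(0,31-21)=10
Total tardiness = 17

17


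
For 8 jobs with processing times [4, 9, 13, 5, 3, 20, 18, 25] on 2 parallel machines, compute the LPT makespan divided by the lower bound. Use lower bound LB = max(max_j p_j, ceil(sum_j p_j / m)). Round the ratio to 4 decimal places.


LPT order: [25, 20, 18, 13, 9, 5, 4, 3]
Machine loads after assignment: [50, 47]
LPT makespan = 50
Lower bound = max(max_job, ceil(total/2)) = max(25, 49) = 49
Ratio = 50 / 49 = 1.0204

1.0204


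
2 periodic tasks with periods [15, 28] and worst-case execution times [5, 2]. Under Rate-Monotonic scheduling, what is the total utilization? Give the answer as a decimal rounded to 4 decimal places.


Compute individual utilizations (exact fractions):
  Task 1: C/T = 5/15 = 1/3 (approx. 0.3333)
  Task 2: C/T = 2/28 = 1/14 (approx. 0.0714)
Total utilization U = 1/3 + 1/14 = 17/42
Rounded to 4 decimal places: U = 0.4048
RM (Liu & Layland) bound for 2 tasks = 0.828427; compare with U = 17/42 (approx. 0.404762)
U <= bound, so schedulable by RM sufficient condition.

0.4048


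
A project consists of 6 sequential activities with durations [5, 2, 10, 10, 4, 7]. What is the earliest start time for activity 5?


Activity 5 starts after activities 1 through 4 complete.
Predecessor durations: [5, 2, 10, 10]
ES = 5 + 2 + 10 + 10 = 27

27


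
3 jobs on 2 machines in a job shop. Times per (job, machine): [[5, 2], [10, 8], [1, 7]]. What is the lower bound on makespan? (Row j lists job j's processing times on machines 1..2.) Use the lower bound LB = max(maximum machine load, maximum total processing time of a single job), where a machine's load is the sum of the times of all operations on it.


Machine loads:
  Machine 1: 5 + 10 + 1 = 16
  Machine 2: 2 + 8 + 7 = 17
Max machine load = 17
Job totals:
  Job 1: 7
  Job 2: 18
  Job 3: 8
Max job total = 18
Lower bound = max(17, 18) = 18

18
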